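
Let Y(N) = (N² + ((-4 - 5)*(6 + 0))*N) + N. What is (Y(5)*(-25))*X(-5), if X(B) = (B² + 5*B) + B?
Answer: -30000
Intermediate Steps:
X(B) = B² + 6*B
Y(N) = N² - 53*N (Y(N) = (N² + (-9*6)*N) + N = (N² - 54*N) + N = N² - 53*N)
(Y(5)*(-25))*X(-5) = ((5*(-53 + 5))*(-25))*(-5*(6 - 5)) = ((5*(-48))*(-25))*(-5*1) = -240*(-25)*(-5) = 6000*(-5) = -30000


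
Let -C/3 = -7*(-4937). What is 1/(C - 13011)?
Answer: -1/116688 ≈ -8.5699e-6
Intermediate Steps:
C = -103677 (C = -(-21)*(-4937) = -3*34559 = -103677)
1/(C - 13011) = 1/(-103677 - 13011) = 1/(-116688) = -1/116688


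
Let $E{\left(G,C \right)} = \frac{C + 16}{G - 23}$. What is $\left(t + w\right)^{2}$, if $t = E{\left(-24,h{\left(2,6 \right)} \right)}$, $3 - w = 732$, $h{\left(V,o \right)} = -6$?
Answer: $\frac{1174638529}{2209} \approx 5.3175 \cdot 10^{5}$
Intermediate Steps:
$E{\left(G,C \right)} = \frac{16 + C}{-23 + G}$
$w = -729$ ($w = 3 - 732 = -729$)
$t = - \frac{10}{47}$ ($t = \frac{16 - 6}{-23 - 24} = \frac{1}{-47} \cdot 10 = \left(- \frac{1}{47}\right) 10 = - \frac{10}{47} \approx -0.21277$)
$\left(t + w\right)^{2} = \left(- \frac{10}{47} - 729\right)^{2} = \left(- \frac{34273}{47}\right)^{2} = \frac{1174638529}{2209}$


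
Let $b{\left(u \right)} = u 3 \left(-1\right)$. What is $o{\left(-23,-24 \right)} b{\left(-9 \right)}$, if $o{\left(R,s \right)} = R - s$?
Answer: $27$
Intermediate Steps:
$b{\left(u \right)} = - 3 u$ ($b{\left(u \right)} = 3 u \left(-1\right) = - 3 u$)
$o{\left(-23,-24 \right)} b{\left(-9 \right)} = \left(-23 - -24\right) \left(\left(-3\right) \left(-9\right)\right) = \left(-23 + 24\right) 27 = 1 \cdot 27 = 27$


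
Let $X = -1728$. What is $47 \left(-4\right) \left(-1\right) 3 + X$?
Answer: $-1164$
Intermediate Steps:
$47 \left(-4\right) \left(-1\right) 3 + X = 47 \left(-4\right) \left(-1\right) 3 - 1728 = 47 \cdot 4 \cdot 3 - 1728 = 47 \cdot 12 - 1728 = 564 - 1728 = -1164$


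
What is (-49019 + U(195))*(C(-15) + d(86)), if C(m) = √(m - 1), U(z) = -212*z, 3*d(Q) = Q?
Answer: -7770874/3 - 361436*I ≈ -2.5903e+6 - 3.6144e+5*I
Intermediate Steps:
d(Q) = Q/3
C(m) = √(-1 + m)
(-49019 + U(195))*(C(-15) + d(86)) = (-49019 - 212*195)*(√(-1 - 15) + (⅓)*86) = (-49019 - 41340)*(√(-16) + 86/3) = -90359*(4*I + 86/3) = -90359*(86/3 + 4*I) = -7770874/3 - 361436*I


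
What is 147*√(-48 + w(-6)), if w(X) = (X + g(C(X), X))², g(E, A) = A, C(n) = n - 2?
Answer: 588*√6 ≈ 1440.3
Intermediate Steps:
C(n) = -2 + n
w(X) = 4*X² (w(X) = (X + X)² = (2*X)² = 4*X²)
147*√(-48 + w(-6)) = 147*√(-48 + 4*(-6)²) = 147*√(-48 + 4*36) = 147*√(-48 + 144) = 147*√96 = 147*(4*√6) = 588*√6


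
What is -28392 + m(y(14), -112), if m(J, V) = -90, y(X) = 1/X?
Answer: -28482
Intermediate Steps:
-28392 + m(y(14), -112) = -28392 - 90 = -28482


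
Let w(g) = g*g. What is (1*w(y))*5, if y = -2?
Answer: 20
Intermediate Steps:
w(g) = g²
(1*w(y))*5 = (1*(-2)²)*5 = (1*4)*5 = 4*5 = 20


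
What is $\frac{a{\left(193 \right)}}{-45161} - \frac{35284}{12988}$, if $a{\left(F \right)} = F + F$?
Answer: $- \frac{399618523}{146637767} \approx -2.7252$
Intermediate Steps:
$a{\left(F \right)} = 2 F$
$\frac{a{\left(193 \right)}}{-45161} - \frac{35284}{12988} = \frac{2 \cdot 193}{-45161} - \frac{35284}{12988} = 386 \left(- \frac{1}{45161}\right) - \frac{8821}{3247} = - \frac{386}{45161} - \frac{8821}{3247} = - \frac{399618523}{146637767}$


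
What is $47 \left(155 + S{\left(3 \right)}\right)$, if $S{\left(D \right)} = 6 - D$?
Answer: $7426$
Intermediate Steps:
$47 \left(155 + S{\left(3 \right)}\right) = 47 \left(155 + \left(6 - 3\right)\right) = 47 \left(155 + 3\right) = 47 \cdot 158 = 7426$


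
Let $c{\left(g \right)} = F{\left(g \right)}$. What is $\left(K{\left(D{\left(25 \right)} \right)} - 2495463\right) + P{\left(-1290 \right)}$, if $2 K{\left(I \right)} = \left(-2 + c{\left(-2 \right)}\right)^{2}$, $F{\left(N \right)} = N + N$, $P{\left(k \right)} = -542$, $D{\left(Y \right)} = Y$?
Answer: $-2495987$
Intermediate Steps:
$F{\left(N \right)} = 2 N$
$c{\left(g \right)} = 2 g$
$K{\left(I \right)} = 18$ ($K{\left(I \right)} = \frac{\left(-2 + 2 \left(-2\right)\right)^{2}}{2} = \frac{\left(-2 - 4\right)^{2}}{2} = \frac{\left(-6\right)^{2}}{2} = \frac{1}{2} \cdot 36 = 18$)
$\left(K{\left(D{\left(25 \right)} \right)} - 2495463\right) + P{\left(-1290 \right)} = \left(18 - 2495463\right) - 542 = -2495445 - 542 = -2495987$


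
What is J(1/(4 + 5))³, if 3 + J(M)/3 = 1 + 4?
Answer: 216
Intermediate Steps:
J(M) = 6 (J(M) = -9 + 3*(1 + 4) = -9 + 3*5 = -9 + 15 = 6)
J(1/(4 + 5))³ = 6³ = 216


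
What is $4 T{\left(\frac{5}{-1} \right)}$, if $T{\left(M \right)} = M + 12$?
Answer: $28$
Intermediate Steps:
$T{\left(M \right)} = 12 + M$
$4 T{\left(\frac{5}{-1} \right)} = 4 \left(12 + \frac{5}{-1}\right) = 4 \left(12 + 5 \left(-1\right)\right) = 4 \left(12 - 5\right) = 4 \cdot 7 = 28$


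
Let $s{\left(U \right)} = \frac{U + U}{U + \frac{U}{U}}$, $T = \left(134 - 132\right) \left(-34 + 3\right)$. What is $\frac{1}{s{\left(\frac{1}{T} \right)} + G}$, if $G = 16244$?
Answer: $\frac{61}{990882} \approx 6.1561 \cdot 10^{-5}$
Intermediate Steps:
$T = -62$ ($T = 2 \left(-31\right) = -62$)
$s{\left(U \right)} = \frac{2 U}{1 + U}$ ($s{\left(U \right)} = \frac{2 U}{U + 1} = \frac{2 U}{1 + U}$)
$\frac{1}{s{\left(\frac{1}{T} \right)} + G} = \frac{1}{\frac{2}{\left(-62\right) \left(1 + \frac{1}{-62}\right)} + 16244} = \frac{1}{2 \left(- \frac{1}{62}\right) \frac{1}{1 - \frac{1}{62}} + 16244} = \frac{1}{2 \left(- \frac{1}{62}\right) \frac{1}{\frac{61}{62}} + 16244} = \frac{1}{2 \left(- \frac{1}{62}\right) \frac{62}{61} + 16244} = \frac{1}{- \frac{2}{61} + 16244} = \frac{1}{\frac{990882}{61}} = \frac{61}{990882}$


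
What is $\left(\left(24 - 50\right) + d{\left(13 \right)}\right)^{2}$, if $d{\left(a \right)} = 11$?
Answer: $225$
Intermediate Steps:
$\left(\left(24 - 50\right) + d{\left(13 \right)}\right)^{2} = \left(\left(24 - 50\right) + 11\right)^{2} = \left(-26 + 11\right)^{2} = \left(-15\right)^{2} = 225$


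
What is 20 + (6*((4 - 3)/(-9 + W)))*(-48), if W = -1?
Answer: 244/5 ≈ 48.800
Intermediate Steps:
20 + (6*((4 - 3)/(-9 + W)))*(-48) = 20 + (6*((4 - 3)/(-9 - 1)))*(-48) = 20 + (6*(1/(-10)))*(-48) = 20 + (6*(1*(-⅒)))*(-48) = 20 + (6*(-⅒))*(-48) = 20 - ⅗*(-48) = 20 + 144/5 = 244/5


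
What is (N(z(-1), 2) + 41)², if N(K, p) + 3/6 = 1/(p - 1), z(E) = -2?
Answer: 6889/4 ≈ 1722.3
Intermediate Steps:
N(K, p) = -½ + 1/(-1 + p) (N(K, p) = -½ + 1/(p - 1) = -½ + 1/(-1 + p))
(N(z(-1), 2) + 41)² = ((3 - 1*2)/(2*(-1 + 2)) + 41)² = ((½)*(3 - 2)/1 + 41)² = ((½)*1*1 + 41)² = (½ + 41)² = (83/2)² = 6889/4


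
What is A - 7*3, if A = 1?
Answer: -20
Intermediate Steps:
A - 7*3 = 1 - 7*3 = 1 - 21 = -20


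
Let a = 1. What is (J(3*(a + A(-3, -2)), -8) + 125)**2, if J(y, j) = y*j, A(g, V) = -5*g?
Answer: 67081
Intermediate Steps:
J(y, j) = j*y
(J(3*(a + A(-3, -2)), -8) + 125)**2 = (-24*(1 - 5*(-3)) + 125)**2 = (-24*(1 + 15) + 125)**2 = (-24*16 + 125)**2 = (-8*48 + 125)**2 = (-384 + 125)**2 = (-259)**2 = 67081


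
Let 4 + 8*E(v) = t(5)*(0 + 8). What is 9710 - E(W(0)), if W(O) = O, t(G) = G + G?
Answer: 19401/2 ≈ 9700.5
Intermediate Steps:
t(G) = 2*G
E(v) = 19/2 (E(v) = -½ + ((2*5)*(0 + 8))/8 = -½ + (10*8)/8 = -½ + (⅛)*80 = -½ + 10 = 19/2)
9710 - E(W(0)) = 9710 - 1*19/2 = 9710 - 19/2 = 19401/2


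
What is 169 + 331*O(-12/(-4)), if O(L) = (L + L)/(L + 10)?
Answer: 4183/13 ≈ 321.77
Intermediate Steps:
O(L) = 2*L/(10 + L) (O(L) = (2*L)/(10 + L) = 2*L/(10 + L))
169 + 331*O(-12/(-4)) = 169 + 331*(2*(-12/(-4))/(10 - 12/(-4))) = 169 + 331*(2*(-12*(-¼))/(10 - 12*(-¼))) = 169 + 331*(2*3/(10 + 3)) = 169 + 331*(2*3/13) = 169 + 331*(2*3*(1/13)) = 169 + 331*(6/13) = 169 + 1986/13 = 4183/13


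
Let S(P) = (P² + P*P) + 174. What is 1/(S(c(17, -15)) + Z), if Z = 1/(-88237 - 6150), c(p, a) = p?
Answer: 94387/70979023 ≈ 0.0013298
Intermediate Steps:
S(P) = 174 + 2*P² (S(P) = (P² + P²) + 174 = 2*P² + 174 = 174 + 2*P²)
Z = -1/94387 (Z = 1/(-94387) = -1/94387 ≈ -1.0595e-5)
1/(S(c(17, -15)) + Z) = 1/((174 + 2*17²) - 1/94387) = 1/((174 + 2*289) - 1/94387) = 1/((174 + 578) - 1/94387) = 1/(752 - 1/94387) = 1/(70979023/94387) = 94387/70979023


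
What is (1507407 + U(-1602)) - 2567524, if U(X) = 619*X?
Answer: -2051755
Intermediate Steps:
(1507407 + U(-1602)) - 2567524 = (1507407 + 619*(-1602)) - 2567524 = (1507407 - 991638) - 2567524 = 515769 - 2567524 = -2051755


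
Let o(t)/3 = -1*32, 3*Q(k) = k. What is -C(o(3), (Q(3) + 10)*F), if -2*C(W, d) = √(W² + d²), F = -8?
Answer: 4*√265 ≈ 65.115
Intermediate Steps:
Q(k) = k/3
o(t) = -96 (o(t) = 3*(-1*32) = 3*(-32) = -96)
C(W, d) = -√(W² + d²)/2
-C(o(3), (Q(3) + 10)*F) = -(-1)*√((-96)² + (((⅓)*3 + 10)*(-8))²)/2 = -(-1)*√(9216 + ((1 + 10)*(-8))²)/2 = -(-1)*√(9216 + (11*(-8))²)/2 = -(-1)*√(9216 + (-88)²)/2 = -(-1)*√(9216 + 7744)/2 = -(-1)*√16960/2 = -(-1)*8*√265/2 = -(-4)*√265 = 4*√265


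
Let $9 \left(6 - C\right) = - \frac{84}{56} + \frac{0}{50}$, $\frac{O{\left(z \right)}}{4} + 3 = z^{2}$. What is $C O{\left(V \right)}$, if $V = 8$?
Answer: $\frac{4514}{3} \approx 1504.7$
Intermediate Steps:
$O{\left(z \right)} = -12 + 4 z^{2}$
$C = \frac{37}{6}$ ($C = 6 - \frac{- \frac{84}{56} + \frac{0}{50}}{9} = 6 - \frac{\left(-84\right) \frac{1}{56} + 0 \cdot \frac{1}{50}}{9} = 6 - \frac{- \frac{3}{2} + 0}{9} = 6 - - \frac{1}{6} = 6 + \frac{1}{6} = \frac{37}{6} \approx 6.1667$)
$C O{\left(V \right)} = \frac{37 \left(-12 + 4 \cdot 8^{2}\right)}{6} = \frac{37 \left(-12 + 4 \cdot 64\right)}{6} = \frac{37 \left(-12 + 256\right)}{6} = \frac{37}{6} \cdot 244 = \frac{4514}{3}$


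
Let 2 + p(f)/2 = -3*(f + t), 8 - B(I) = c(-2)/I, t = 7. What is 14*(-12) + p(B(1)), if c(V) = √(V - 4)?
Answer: -262 + 6*I*√6 ≈ -262.0 + 14.697*I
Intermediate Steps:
c(V) = √(-4 + V)
B(I) = 8 - I*√6/I (B(I) = 8 - √(-4 - 2)/I = 8 - √(-6)/I = 8 - I*√6/I)
p(f) = -46 - 6*f (p(f) = -4 + 2*(-3*(f + 7)) = -4 + 2*(-3*(7 + f)) = -4 + 2*(-21 - 3*f) = -4 + (-42 - 6*f) = -46 - 6*f)
14*(-12) + p(B(1)) = 14*(-12) + (-46 - 6*(8 - 1*I*√6/1)) = -168 + (-46 - 6*(8 - 1*I*√6*1)) = -168 + (-46 - 6*(8 - I*√6)) = -168 + (-46 + (-48 + 6*I*√6)) = -168 + (-94 + 6*I*√6) = -262 + 6*I*√6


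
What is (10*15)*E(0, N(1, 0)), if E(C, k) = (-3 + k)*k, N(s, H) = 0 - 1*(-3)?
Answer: 0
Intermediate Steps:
N(s, H) = 3 (N(s, H) = 0 + 3 = 3)
E(C, k) = k*(-3 + k)
(10*15)*E(0, N(1, 0)) = (10*15)*(3*(-3 + 3)) = 150*(3*0) = 150*0 = 0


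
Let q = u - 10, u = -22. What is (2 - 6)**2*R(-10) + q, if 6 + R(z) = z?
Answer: -288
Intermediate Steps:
R(z) = -6 + z
q = -32 (q = -22 - 10 = -32)
(2 - 6)**2*R(-10) + q = (2 - 6)**2*(-6 - 10) - 32 = (-4)**2*(-16) - 32 = 16*(-16) - 32 = -256 - 32 = -288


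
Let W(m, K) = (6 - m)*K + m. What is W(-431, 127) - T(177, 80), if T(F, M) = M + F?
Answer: 54811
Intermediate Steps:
T(F, M) = F + M
W(m, K) = m + K*(6 - m) (W(m, K) = K*(6 - m) + m = m + K*(6 - m))
W(-431, 127) - T(177, 80) = (-431 + 6*127 - 1*127*(-431)) - (177 + 80) = (-431 + 762 + 54737) - 1*257 = 55068 - 257 = 54811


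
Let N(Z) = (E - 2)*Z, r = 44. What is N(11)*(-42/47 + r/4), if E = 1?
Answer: -5225/47 ≈ -111.17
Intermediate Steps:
N(Z) = -Z (N(Z) = (1 - 2)*Z = -Z)
N(11)*(-42/47 + r/4) = (-1*11)*(-42/47 + 44/4) = -11*(-42*1/47 + 44*(¼)) = -11*(-42/47 + 11) = -11*475/47 = -5225/47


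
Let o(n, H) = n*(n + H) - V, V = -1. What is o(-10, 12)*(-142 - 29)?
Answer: 3249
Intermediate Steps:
o(n, H) = 1 + n*(H + n) (o(n, H) = n*(n + H) - 1*(-1) = n*(H + n) + 1 = 1 + n*(H + n))
o(-10, 12)*(-142 - 29) = (1 + (-10)² + 12*(-10))*(-142 - 29) = (1 + 100 - 120)*(-171) = -19*(-171) = 3249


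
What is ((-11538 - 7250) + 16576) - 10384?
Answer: -12596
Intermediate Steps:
((-11538 - 7250) + 16576) - 10384 = (-18788 + 16576) - 10384 = -2212 - 10384 = -12596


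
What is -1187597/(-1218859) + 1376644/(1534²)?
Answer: 1118133983832/717041342251 ≈ 1.5594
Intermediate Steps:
-1187597/(-1218859) + 1376644/(1534²) = -1187597*(-1/1218859) + 1376644/2353156 = 1187597/1218859 + 1376644*(1/2353156) = 1187597/1218859 + 344161/588289 = 1118133983832/717041342251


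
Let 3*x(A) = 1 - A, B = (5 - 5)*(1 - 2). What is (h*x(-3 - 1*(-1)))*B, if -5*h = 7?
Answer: 0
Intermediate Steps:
h = -7/5 (h = -⅕*7 = -7/5 ≈ -1.4000)
B = 0 (B = 0*(-1) = 0)
x(A) = ⅓ - A/3 (x(A) = (1 - A)/3 = ⅓ - A/3)
(h*x(-3 - 1*(-1)))*B = -7*(⅓ - (-3 - 1*(-1))/3)/5*0 = -7*(⅓ - (-3 + 1)/3)/5*0 = -7*(⅓ - ⅓*(-2))/5*0 = -7*(⅓ + ⅔)/5*0 = -7/5*1*0 = -7/5*0 = 0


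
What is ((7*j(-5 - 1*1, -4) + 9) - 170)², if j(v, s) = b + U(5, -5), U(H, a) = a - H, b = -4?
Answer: 67081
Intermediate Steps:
j(v, s) = -14 (j(v, s) = -4 + (-5 - 1*5) = -4 + (-5 - 5) = -4 - 10 = -14)
((7*j(-5 - 1*1, -4) + 9) - 170)² = ((7*(-14) + 9) - 170)² = ((-98 + 9) - 170)² = (-89 - 170)² = (-259)² = 67081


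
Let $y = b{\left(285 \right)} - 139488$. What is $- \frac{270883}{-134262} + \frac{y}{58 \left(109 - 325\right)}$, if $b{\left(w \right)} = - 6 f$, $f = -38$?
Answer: $\frac{102272909}{7787196} \approx 13.133$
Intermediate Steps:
$b{\left(w \right)} = 228$ ($b{\left(w \right)} = \left(-6\right) \left(-38\right) = 228$)
$y = -139260$ ($y = 228 - 139488 = -139260$)
$- \frac{270883}{-134262} + \frac{y}{58 \left(109 - 325\right)} = - \frac{270883}{-134262} - \frac{139260}{58 \left(109 - 325\right)} = \left(-270883\right) \left(- \frac{1}{134262}\right) - \frac{139260}{58 \left(-216\right)} = \frac{270883}{134262} - \frac{139260}{-12528} = \frac{270883}{134262} - - \frac{11605}{1044} = \frac{270883}{134262} + \frac{11605}{1044} = \frac{102272909}{7787196}$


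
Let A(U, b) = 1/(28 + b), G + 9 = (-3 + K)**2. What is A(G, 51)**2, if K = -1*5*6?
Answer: 1/6241 ≈ 0.00016023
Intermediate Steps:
K = -30 (K = -5*6 = -30)
G = 1080 (G = -9 + (-3 - 30)**2 = -9 + (-33)**2 = -9 + 1089 = 1080)
A(G, 51)**2 = (1/(28 + 51))**2 = (1/79)**2 = 1/6241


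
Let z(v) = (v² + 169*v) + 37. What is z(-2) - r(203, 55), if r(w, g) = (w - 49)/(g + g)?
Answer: -1492/5 ≈ -298.40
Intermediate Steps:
z(v) = 37 + v² + 169*v
r(w, g) = (-49 + w)/(2*g) (r(w, g) = (-49 + w)/((2*g)) = (-49 + w)*(1/(2*g)) = (-49 + w)/(2*g))
z(-2) - r(203, 55) = (37 + (-2)² + 169*(-2)) - (-49 + 203)/(2*55) = (37 + 4 - 338) - 154/(2*55) = -297 - 1*7/5 = -297 - 7/5 = -1492/5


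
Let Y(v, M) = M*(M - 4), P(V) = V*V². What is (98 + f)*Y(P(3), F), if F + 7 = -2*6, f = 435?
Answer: 232921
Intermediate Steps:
F = -19 (F = -7 - 2*6 = -7 - 12 = -19)
P(V) = V³
Y(v, M) = M*(-4 + M)
(98 + f)*Y(P(3), F) = (98 + 435)*(-19*(-4 - 19)) = 533*(-19*(-23)) = 533*437 = 232921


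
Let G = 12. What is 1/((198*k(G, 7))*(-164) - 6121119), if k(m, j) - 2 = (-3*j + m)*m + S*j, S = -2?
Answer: -1/2224479 ≈ -4.4954e-7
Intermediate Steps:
k(m, j) = 2 - 2*j + m*(m - 3*j) (k(m, j) = 2 + ((-3*j + m)*m - 2*j) = 2 + ((m - 3*j)*m - 2*j) = 2 + (m*(m - 3*j) - 2*j) = 2 + (-2*j + m*(m - 3*j)) = 2 - 2*j + m*(m - 3*j))
1/((198*k(G, 7))*(-164) - 6121119) = 1/((198*(2 + 12² - 2*7 - 3*7*12))*(-164) - 6121119) = 1/((198*(2 + 144 - 14 - 252))*(-164) - 6121119) = 1/((198*(-120))*(-164) - 6121119) = 1/(-23760*(-164) - 6121119) = 1/(3896640 - 6121119) = 1/(-2224479) = -1/2224479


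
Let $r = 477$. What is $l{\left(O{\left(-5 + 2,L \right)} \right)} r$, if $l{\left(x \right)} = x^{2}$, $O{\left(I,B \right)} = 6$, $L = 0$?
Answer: $17172$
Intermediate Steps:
$l{\left(O{\left(-5 + 2,L \right)} \right)} r = 6^{2} \cdot 477 = 36 \cdot 477 = 17172$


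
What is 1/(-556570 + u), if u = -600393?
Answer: -1/1156963 ≈ -8.6433e-7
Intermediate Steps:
1/(-556570 + u) = 1/(-556570 - 600393) = 1/(-1156963) = -1/1156963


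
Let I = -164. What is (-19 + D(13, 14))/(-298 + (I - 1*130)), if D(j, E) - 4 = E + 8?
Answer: -7/592 ≈ -0.011824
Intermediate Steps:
D(j, E) = 12 + E (D(j, E) = 4 + (E + 8) = 4 + (8 + E) = 12 + E)
(-19 + D(13, 14))/(-298 + (I - 1*130)) = (-19 + (12 + 14))/(-298 + (-164 - 1*130)) = (-19 + 26)/(-298 + (-164 - 130)) = 7/(-298 - 294) = 7/(-592) = 7*(-1/592) = -7/592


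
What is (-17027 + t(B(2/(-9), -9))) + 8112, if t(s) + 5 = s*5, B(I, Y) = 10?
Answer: -8870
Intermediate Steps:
t(s) = -5 + 5*s (t(s) = -5 + s*5 = -5 + 5*s)
(-17027 + t(B(2/(-9), -9))) + 8112 = (-17027 + (-5 + 5*10)) + 8112 = (-17027 + (-5 + 50)) + 8112 = (-17027 + 45) + 8112 = -16982 + 8112 = -8870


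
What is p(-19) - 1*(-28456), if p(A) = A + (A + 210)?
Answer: 28628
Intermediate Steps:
p(A) = 210 + 2*A (p(A) = A + (210 + A) = 210 + 2*A)
p(-19) - 1*(-28456) = (210 + 2*(-19)) - 1*(-28456) = (210 - 38) + 28456 = 172 + 28456 = 28628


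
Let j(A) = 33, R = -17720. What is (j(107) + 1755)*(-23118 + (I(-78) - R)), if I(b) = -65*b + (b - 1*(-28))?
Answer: -675864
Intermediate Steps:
I(b) = 28 - 64*b (I(b) = -65*b + (b + 28) = -65*b + (28 + b) = 28 - 64*b)
(j(107) + 1755)*(-23118 + (I(-78) - R)) = (33 + 1755)*(-23118 + ((28 - 64*(-78)) - 1*(-17720))) = 1788*(-23118 + ((28 + 4992) + 17720)) = 1788*(-23118 + (5020 + 17720)) = 1788*(-23118 + 22740) = 1788*(-378) = -675864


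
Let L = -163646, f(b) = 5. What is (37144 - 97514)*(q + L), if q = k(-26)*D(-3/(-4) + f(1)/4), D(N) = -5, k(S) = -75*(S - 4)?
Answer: 10558471520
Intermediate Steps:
k(S) = 300 - 75*S (k(S) = -75*(-4 + S) = 300 - 75*S)
q = -11250 (q = (300 - 75*(-26))*(-5) = (300 + 1950)*(-5) = 2250*(-5) = -11250)
(37144 - 97514)*(q + L) = (37144 - 97514)*(-11250 - 163646) = -60370*(-174896) = 10558471520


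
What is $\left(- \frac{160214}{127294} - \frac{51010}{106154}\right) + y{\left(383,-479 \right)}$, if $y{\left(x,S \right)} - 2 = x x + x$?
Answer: $\frac{496838308431632}{3378191819} \approx 1.4707 \cdot 10^{5}$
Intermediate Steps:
$y{\left(x,S \right)} = 2 + x + x^{2}$ ($y{\left(x,S \right)} = 2 + \left(x x + x\right) = 2 + \left(x^{2} + x\right) = 2 + \left(x + x^{2}\right) = 2 + x + x^{2}$)
$\left(- \frac{160214}{127294} - \frac{51010}{106154}\right) + y{\left(383,-479 \right)} = \left(- \frac{160214}{127294} - \frac{51010}{106154}\right) + \left(2 + 383 + 383^{2}\right) = \left(\left(-160214\right) \frac{1}{127294} - \frac{25505}{53077}\right) + \left(2 + 383 + 146689\right) = \left(- \frac{80107}{63647} - \frac{25505}{53077}\right) + 147074 = - \frac{5875155974}{3378191819} + 147074 = \frac{496838308431632}{3378191819}$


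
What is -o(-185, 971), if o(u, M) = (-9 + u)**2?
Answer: -37636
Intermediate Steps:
-o(-185, 971) = -(-9 - 185)**2 = -1*(-194)**2 = -1*37636 = -37636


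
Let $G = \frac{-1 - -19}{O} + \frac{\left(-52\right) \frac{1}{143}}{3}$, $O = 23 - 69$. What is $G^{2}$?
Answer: $\frac{151321}{576081} \approx 0.26267$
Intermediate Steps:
$O = -46$ ($O = 23 - 69 = -46$)
$G = - \frac{389}{759}$ ($G = \frac{-1 - -19}{-46} + \frac{\left(-52\right) \frac{1}{143}}{3} = \left(-1 + 19\right) \left(- \frac{1}{46}\right) + \left(-52\right) \frac{1}{143} \cdot \frac{1}{3} = 18 \left(- \frac{1}{46}\right) - \frac{4}{33} = - \frac{9}{23} - \frac{4}{33} = - \frac{389}{759} \approx -0.51252$)
$G^{2} = \left(- \frac{389}{759}\right)^{2} = \frac{151321}{576081}$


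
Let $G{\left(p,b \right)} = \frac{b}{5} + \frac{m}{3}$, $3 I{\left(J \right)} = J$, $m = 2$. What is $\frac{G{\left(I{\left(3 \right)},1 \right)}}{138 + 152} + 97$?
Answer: $\frac{421963}{4350} \approx 97.003$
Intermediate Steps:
$I{\left(J \right)} = \frac{J}{3}$
$G{\left(p,b \right)} = \frac{2}{3} + \frac{b}{5}$ ($G{\left(p,b \right)} = \frac{b}{5} + \frac{2}{3} = \frac{2}{3} + \frac{b}{5}$)
$\frac{G{\left(I{\left(3 \right)},1 \right)}}{138 + 152} + 97 = \frac{\frac{2}{3} + \frac{1}{5} \cdot 1}{138 + 152} + 97 = \frac{\frac{2}{3} + \frac{1}{5}}{290} + 97 = \frac{13}{15} \cdot \frac{1}{290} + 97 = \frac{13}{4350} + 97 = \frac{421963}{4350}$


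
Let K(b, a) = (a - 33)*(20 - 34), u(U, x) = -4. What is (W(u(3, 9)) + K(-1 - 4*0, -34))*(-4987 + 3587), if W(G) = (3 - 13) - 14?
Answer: -1279600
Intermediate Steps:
W(G) = -24 (W(G) = -10 - 14 = -24)
K(b, a) = 462 - 14*a (K(b, a) = (-33 + a)*(-14) = 462 - 14*a)
(W(u(3, 9)) + K(-1 - 4*0, -34))*(-4987 + 3587) = (-24 + (462 - 14*(-34)))*(-4987 + 3587) = (-24 + (462 + 476))*(-1400) = (-24 + 938)*(-1400) = 914*(-1400) = -1279600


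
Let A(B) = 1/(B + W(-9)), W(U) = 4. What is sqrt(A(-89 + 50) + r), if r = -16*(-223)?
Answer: sqrt(4370765)/35 ≈ 59.732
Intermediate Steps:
r = 3568
A(B) = 1/(4 + B) (A(B) = 1/(B + 4) = 1/(4 + B))
sqrt(A(-89 + 50) + r) = sqrt(1/(4 + (-89 + 50)) + 3568) = sqrt(1/(4 - 39) + 3568) = sqrt(1/(-35) + 3568) = sqrt(-1/35 + 3568) = sqrt(124879/35) = sqrt(4370765)/35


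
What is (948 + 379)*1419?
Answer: 1883013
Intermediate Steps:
(948 + 379)*1419 = 1327*1419 = 1883013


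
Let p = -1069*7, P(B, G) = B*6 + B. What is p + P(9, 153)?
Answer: -7420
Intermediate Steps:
P(B, G) = 7*B (P(B, G) = 6*B + B = 7*B)
p = -7483
p + P(9, 153) = -7483 + 7*9 = -7483 + 63 = -7420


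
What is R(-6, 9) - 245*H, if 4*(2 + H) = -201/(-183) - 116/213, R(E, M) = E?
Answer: 23391673/51972 ≈ 450.08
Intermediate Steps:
H = -96749/51972 (H = -2 + (-201/(-183) - 116/213)/4 = -2 + (-201*(-1/183) - 116*1/213)/4 = -2 + (67/61 - 116/213)/4 = -2 + (¼)*(7195/12993) = -2 + 7195/51972 = -96749/51972 ≈ -1.8616)
R(-6, 9) - 245*H = -6 - 245*(-96749/51972) = -6 + 23703505/51972 = 23391673/51972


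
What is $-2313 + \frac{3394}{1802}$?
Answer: $- \frac{2082316}{901} \approx -2311.1$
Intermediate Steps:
$-2313 + \frac{3394}{1802} = -2313 + 3394 \cdot \frac{1}{1802} = -2313 + \frac{1697}{901} = - \frac{2082316}{901}$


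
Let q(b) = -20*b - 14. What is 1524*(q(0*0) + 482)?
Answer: 713232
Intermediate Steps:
q(b) = -14 - 20*b
1524*(q(0*0) + 482) = 1524*((-14 - 0*0) + 482) = 1524*((-14 - 20*0) + 482) = 1524*((-14 + 0) + 482) = 1524*(-14 + 482) = 1524*468 = 713232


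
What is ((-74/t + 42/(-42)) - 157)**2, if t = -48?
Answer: 14100025/576 ≈ 24479.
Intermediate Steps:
((-74/t + 42/(-42)) - 157)**2 = ((-74/(-48) + 42/(-42)) - 157)**2 = ((-74*(-1/48) + 42*(-1/42)) - 157)**2 = ((37/24 - 1) - 157)**2 = (13/24 - 157)**2 = (-3755/24)**2 = 14100025/576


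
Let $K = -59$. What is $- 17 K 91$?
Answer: $91273$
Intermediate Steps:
$- 17 K 91 = \left(-17\right) \left(-59\right) 91 = 1003 \cdot 91 = 91273$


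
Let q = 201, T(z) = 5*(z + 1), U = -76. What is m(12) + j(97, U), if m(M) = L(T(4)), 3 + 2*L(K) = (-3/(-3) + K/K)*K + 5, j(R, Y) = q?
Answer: 227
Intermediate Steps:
T(z) = 5 + 5*z (T(z) = 5*(1 + z) = 5 + 5*z)
j(R, Y) = 201
L(K) = 1 + K (L(K) = -3/2 + ((-3/(-3) + K/K)*K + 5)/2 = -3/2 + ((-3*(-1/3) + 1)*K + 5)/2 = -3/2 + ((1 + 1)*K + 5)/2 = -3/2 + (2*K + 5)/2 = -3/2 + (5 + 2*K)/2 = -3/2 + (5/2 + K) = 1 + K)
m(M) = 26 (m(M) = 1 + (5 + 5*4) = 1 + (5 + 20) = 1 + 25 = 26)
m(12) + j(97, U) = 26 + 201 = 227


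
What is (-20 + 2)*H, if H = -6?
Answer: 108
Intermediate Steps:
(-20 + 2)*H = (-20 + 2)*(-6) = -18*(-6) = 108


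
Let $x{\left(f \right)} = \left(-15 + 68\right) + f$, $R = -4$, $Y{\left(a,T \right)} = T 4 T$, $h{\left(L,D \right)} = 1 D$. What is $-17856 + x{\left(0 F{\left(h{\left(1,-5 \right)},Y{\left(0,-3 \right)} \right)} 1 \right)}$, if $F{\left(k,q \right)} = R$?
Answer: $-17803$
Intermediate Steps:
$h{\left(L,D \right)} = D$
$Y{\left(a,T \right)} = 4 T^{2}$ ($Y{\left(a,T \right)} = 4 T T = 4 T^{2}$)
$F{\left(k,q \right)} = -4$
$x{\left(f \right)} = 53 + f$
$-17856 + x{\left(0 F{\left(h{\left(1,-5 \right)},Y{\left(0,-3 \right)} \right)} 1 \right)} = -17856 + \left(53 + 0 \left(-4\right) 1\right) = -17856 + \left(53 + 0 \cdot 1\right) = -17856 + \left(53 + 0\right) = -17856 + 53 = -17803$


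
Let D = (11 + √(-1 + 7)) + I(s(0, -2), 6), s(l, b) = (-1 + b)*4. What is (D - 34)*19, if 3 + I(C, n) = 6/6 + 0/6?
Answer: -475 + 19*√6 ≈ -428.46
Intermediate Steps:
s(l, b) = -4 + 4*b
I(C, n) = -2 (I(C, n) = -3 + (6/6 + 0/6) = -3 + (6*(⅙) + 0*(⅙)) = -3 + (1 + 0) = -3 + 1 = -2)
D = 9 + √6 (D = (11 + √(-1 + 7)) - 2 = (11 + √6) - 2 = 9 + √6 ≈ 11.449)
(D - 34)*19 = ((9 + √6) - 34)*19 = (-25 + √6)*19 = -475 + 19*√6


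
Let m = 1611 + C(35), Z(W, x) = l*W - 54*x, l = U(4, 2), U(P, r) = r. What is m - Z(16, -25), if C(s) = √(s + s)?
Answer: 229 + √70 ≈ 237.37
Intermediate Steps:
l = 2
C(s) = √2*√s (C(s) = √(2*s) = √2*√s)
Z(W, x) = -54*x + 2*W (Z(W, x) = 2*W - 54*x = -54*x + 2*W)
m = 1611 + √70 (m = 1611 + √2*√35 = 1611 + √70 ≈ 1619.4)
m - Z(16, -25) = (1611 + √70) - (-54*(-25) + 2*16) = (1611 + √70) - (1350 + 32) = (1611 + √70) - 1*1382 = (1611 + √70) - 1382 = 229 + √70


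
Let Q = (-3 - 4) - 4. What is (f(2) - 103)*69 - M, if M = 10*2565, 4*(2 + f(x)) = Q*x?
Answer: -66549/2 ≈ -33275.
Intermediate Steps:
Q = -11 (Q = -7 - 4 = -11)
f(x) = -2 - 11*x/4 (f(x) = -2 + (-11*x)/4 = -2 - 11*x/4)
M = 25650
(f(2) - 103)*69 - M = ((-2 - 11/4*2) - 103)*69 - 1*25650 = ((-2 - 11/2) - 103)*69 - 25650 = (-15/2 - 103)*69 - 25650 = -221/2*69 - 25650 = -15249/2 - 25650 = -66549/2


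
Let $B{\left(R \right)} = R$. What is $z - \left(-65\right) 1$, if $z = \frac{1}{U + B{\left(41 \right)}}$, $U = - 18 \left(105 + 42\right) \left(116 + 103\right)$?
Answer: $\frac{37663144}{579433} \approx 65.0$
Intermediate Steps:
$U = -579474$ ($U = - 18 \cdot 147 \cdot 219 = \left(-18\right) 32193 = -579474$)
$z = - \frac{1}{579433}$ ($z = \frac{1}{-579474 + 41} = \frac{1}{-579433} = - \frac{1}{579433} \approx -1.7258 \cdot 10^{-6}$)
$z - \left(-65\right) 1 = - \frac{1}{579433} - \left(-65\right) 1 = - \frac{1}{579433} - -65 = - \frac{1}{579433} + 65 = \frac{37663144}{579433}$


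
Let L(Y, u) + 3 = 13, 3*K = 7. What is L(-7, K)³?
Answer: 1000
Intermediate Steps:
K = 7/3 (K = (⅓)*7 = 7/3 ≈ 2.3333)
L(Y, u) = 10 (L(Y, u) = -3 + 13 = 10)
L(-7, K)³ = 10³ = 1000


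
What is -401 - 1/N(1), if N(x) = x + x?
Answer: -803/2 ≈ -401.50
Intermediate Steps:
N(x) = 2*x
-401 - 1/N(1) = -401 - 1/(2*1) = -401 - 1/2 = -803/2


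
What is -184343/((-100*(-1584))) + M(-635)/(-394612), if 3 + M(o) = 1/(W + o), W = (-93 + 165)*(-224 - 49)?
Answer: -369009512053489/317080054843200 ≈ -1.1638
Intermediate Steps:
W = -19656 (W = 72*(-273) = -19656)
M(o) = -3 + 1/(-19656 + o)
-184343/((-100*(-1584))) + M(-635)/(-394612) = -184343/((-100*(-1584))) + ((58969 - 3*(-635))/(-19656 - 635))/(-394612) = -184343/158400 + ((58969 + 1905)/(-20291))*(-1/394612) = -184343*1/158400 - 1/20291*60874*(-1/394612) = -184343/158400 - 60874/20291*(-1/394612) = -184343/158400 + 30437/4003536046 = -369009512053489/317080054843200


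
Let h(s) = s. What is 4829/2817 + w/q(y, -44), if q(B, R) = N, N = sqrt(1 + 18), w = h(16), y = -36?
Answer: 4829/2817 + 16*sqrt(19)/19 ≈ 5.3849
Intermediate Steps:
w = 16
N = sqrt(19) ≈ 4.3589
q(B, R) = sqrt(19)
4829/2817 + w/q(y, -44) = 4829/2817 + 16/(sqrt(19)) = 4829*(1/2817) + 16*(sqrt(19)/19) = 4829/2817 + 16*sqrt(19)/19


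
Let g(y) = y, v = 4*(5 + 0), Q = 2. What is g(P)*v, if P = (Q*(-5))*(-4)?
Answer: 800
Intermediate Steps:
v = 20 (v = 4*5 = 20)
P = 40 (P = (2*(-5))*(-4) = -10*(-4) = 40)
g(P)*v = 40*20 = 800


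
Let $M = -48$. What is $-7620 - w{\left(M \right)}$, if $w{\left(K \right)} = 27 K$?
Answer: $-6324$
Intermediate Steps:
$-7620 - w{\left(M \right)} = -7620 - 27 \left(-48\right) = -7620 - -1296 = -7620 + 1296 = -6324$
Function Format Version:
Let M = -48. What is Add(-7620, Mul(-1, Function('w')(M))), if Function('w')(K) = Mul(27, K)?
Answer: -6324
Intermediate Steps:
Add(-7620, Mul(-1, Function('w')(M))) = Add(-7620, Mul(-1, Mul(27, -48))) = Add(-7620, Mul(-1, -1296)) = Add(-7620, 1296) = -6324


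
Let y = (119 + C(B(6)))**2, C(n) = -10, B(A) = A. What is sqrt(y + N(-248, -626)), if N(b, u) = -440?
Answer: sqrt(11441) ≈ 106.96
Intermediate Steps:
y = 11881 (y = (119 - 10)**2 = 109**2 = 11881)
sqrt(y + N(-248, -626)) = sqrt(11881 - 440) = sqrt(11441)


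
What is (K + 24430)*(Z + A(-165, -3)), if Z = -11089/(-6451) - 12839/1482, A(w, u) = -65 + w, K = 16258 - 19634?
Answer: -7948861733659/1593397 ≈ -4.9886e+6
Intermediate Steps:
K = -3376
Z = -66390491/9560382 (Z = -11089*(-1/6451) - 12839*1/1482 = 11089/6451 - 12839/1482 = -66390491/9560382 ≈ -6.9443)
(K + 24430)*(Z + A(-165, -3)) = (-3376 + 24430)*(-66390491/9560382 + (-65 - 165)) = 21054*(-66390491/9560382 - 230) = 21054*(-2265278351/9560382) = -7948861733659/1593397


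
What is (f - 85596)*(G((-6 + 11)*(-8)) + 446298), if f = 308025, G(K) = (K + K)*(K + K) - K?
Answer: 100702060602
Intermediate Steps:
G(K) = -K + 4*K² (G(K) = (2*K)*(2*K) - K = 4*K² - K = -K + 4*K²)
(f - 85596)*(G((-6 + 11)*(-8)) + 446298) = (308025 - 85596)*(((-6 + 11)*(-8))*(-1 + 4*((-6 + 11)*(-8))) + 446298) = 222429*((5*(-8))*(-1 + 4*(5*(-8))) + 446298) = 222429*(-40*(-1 + 4*(-40)) + 446298) = 222429*(-40*(-1 - 160) + 446298) = 222429*(-40*(-161) + 446298) = 222429*(6440 + 446298) = 222429*452738 = 100702060602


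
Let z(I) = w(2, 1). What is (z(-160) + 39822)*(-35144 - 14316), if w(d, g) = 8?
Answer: -1969991800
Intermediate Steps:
z(I) = 8
(z(-160) + 39822)*(-35144 - 14316) = (8 + 39822)*(-35144 - 14316) = 39830*(-49460) = -1969991800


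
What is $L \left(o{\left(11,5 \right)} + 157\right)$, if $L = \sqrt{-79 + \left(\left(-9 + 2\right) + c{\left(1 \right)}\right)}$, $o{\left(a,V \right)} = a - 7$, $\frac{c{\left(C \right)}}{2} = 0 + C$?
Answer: $322 i \sqrt{21} \approx 1475.6 i$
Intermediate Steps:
$c{\left(C \right)} = 2 C$ ($c{\left(C \right)} = 2 \left(0 + C\right) = 2 C$)
$o{\left(a,V \right)} = -7 + a$ ($o{\left(a,V \right)} = a - 7 = -7 + a$)
$L = 2 i \sqrt{21}$ ($L = \sqrt{-79 + \left(\left(-9 + 2\right) + 2 \cdot 1\right)} = \sqrt{-79 + \left(-7 + 2\right)} = \sqrt{-79 - 5} = \sqrt{-84} = 2 i \sqrt{21} \approx 9.1651 i$)
$L \left(o{\left(11,5 \right)} + 157\right) = 2 i \sqrt{21} \left(\left(-7 + 11\right) + 157\right) = 2 i \sqrt{21} \left(4 + 157\right) = 2 i \sqrt{21} \cdot 161 = 322 i \sqrt{21}$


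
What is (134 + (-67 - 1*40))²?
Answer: 729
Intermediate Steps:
(134 + (-67 - 1*40))² = (134 + (-67 - 40))² = (134 - 107)² = 27² = 729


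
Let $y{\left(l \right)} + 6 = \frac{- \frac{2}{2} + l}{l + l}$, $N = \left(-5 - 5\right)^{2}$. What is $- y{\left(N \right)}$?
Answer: $\frac{1101}{200} \approx 5.505$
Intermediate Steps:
$N = 100$ ($N = \left(-10\right)^{2} = 100$)
$y{\left(l \right)} = -6 + \frac{-1 + l}{2 l}$ ($y{\left(l \right)} = -6 + \frac{- \frac{2}{2} + l}{l + l} = -6 + \frac{\left(-2\right) \frac{1}{2} + l}{2 l} = -6 + \left(-1 + l\right) \frac{1}{2 l} = -6 + \frac{-1 + l}{2 l}$)
$- y{\left(N \right)} = - \frac{-1 - 1100}{2 \cdot 100} = - \frac{-1101}{2 \cdot 100} = \left(-1\right) \left(- \frac{1101}{200}\right) = \frac{1101}{200}$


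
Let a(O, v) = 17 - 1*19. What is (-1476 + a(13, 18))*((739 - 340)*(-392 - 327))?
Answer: 424010118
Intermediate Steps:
a(O, v) = -2 (a(O, v) = 17 - 19 = -2)
(-1476 + a(13, 18))*((739 - 340)*(-392 - 327)) = (-1476 - 2)*((739 - 340)*(-392 - 327)) = -589722*(-719) = -1478*(-286881) = 424010118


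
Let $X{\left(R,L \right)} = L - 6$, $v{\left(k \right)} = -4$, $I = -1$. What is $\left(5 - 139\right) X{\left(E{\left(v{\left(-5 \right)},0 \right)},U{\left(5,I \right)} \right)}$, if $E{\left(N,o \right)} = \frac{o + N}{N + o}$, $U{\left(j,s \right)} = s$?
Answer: $938$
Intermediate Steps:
$E{\left(N,o \right)} = 1$ ($E{\left(N,o \right)} = \frac{N + o}{N + o} = 1$)
$X{\left(R,L \right)} = -6 + L$
$\left(5 - 139\right) X{\left(E{\left(v{\left(-5 \right)},0 \right)},U{\left(5,I \right)} \right)} = \left(5 - 139\right) \left(-6 - 1\right) = \left(-134\right) \left(-7\right) = 938$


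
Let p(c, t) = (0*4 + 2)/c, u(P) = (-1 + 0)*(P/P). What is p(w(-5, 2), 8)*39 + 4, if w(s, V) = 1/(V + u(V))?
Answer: 82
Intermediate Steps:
u(P) = -1 (u(P) = -1*1 = -1)
w(s, V) = 1/(-1 + V) (w(s, V) = 1/(V - 1) = 1/(-1 + V))
p(c, t) = 2/c (p(c, t) = (0 + 2)/c = 2/c)
p(w(-5, 2), 8)*39 + 4 = (2/(1/(-1 + 2)))*39 + 4 = (2/(1/1))*39 + 4 = (2/1)*39 + 4 = (2*1)*39 + 4 = 2*39 + 4 = 78 + 4 = 82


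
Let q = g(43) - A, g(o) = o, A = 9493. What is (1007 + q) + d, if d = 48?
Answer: -8395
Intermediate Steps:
q = -9450 (q = 43 - 1*9493 = 43 - 9493 = -9450)
(1007 + q) + d = (1007 - 9450) + 48 = -8443 + 48 = -8395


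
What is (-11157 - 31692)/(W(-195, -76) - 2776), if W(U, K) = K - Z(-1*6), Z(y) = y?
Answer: 42849/2846 ≈ 15.056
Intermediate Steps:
W(U, K) = 6 + K (W(U, K) = K - (-1)*6 = K - 1*(-6) = K + 6 = 6 + K)
(-11157 - 31692)/(W(-195, -76) - 2776) = (-11157 - 31692)/((6 - 76) - 2776) = -42849/(-70 - 2776) = -42849/(-2846) = -42849*(-1/2846) = 42849/2846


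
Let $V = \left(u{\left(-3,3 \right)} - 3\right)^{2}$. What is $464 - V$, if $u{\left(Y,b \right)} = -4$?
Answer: $415$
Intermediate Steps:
$V = 49$ ($V = \left(-4 - 3\right)^{2} = \left(-7\right)^{2} = 49$)
$464 - V = 464 - 49 = 415$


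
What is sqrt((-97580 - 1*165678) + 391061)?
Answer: sqrt(127803) ≈ 357.50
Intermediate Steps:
sqrt((-97580 - 1*165678) + 391061) = sqrt((-97580 - 165678) + 391061) = sqrt(-263258 + 391061) = sqrt(127803)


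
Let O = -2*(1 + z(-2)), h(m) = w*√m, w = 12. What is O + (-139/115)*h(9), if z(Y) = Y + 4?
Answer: -5694/115 ≈ -49.513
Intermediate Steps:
h(m) = 12*√m
z(Y) = 4 + Y
O = -6 (O = -2*(1 + (4 - 2)) = -2*(1 + 2) = -2*3 = -6)
O + (-139/115)*h(9) = -6 + (-139/115)*(12*√9) = -6 + (-139*1/115)*(12*3) = -6 - 139/115*36 = -6 - 5004/115 = -5694/115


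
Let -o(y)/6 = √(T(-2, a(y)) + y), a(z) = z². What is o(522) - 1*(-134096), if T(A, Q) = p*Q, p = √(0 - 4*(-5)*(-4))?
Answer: 134096 - 18*√(58 + 121104*I*√5) ≈ 1.2747e+5 - 6622.7*I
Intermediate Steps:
p = 4*I*√5 (p = √(0 + 20*(-4)) = √(0 - 80) = √(-80) = 4*I*√5 ≈ 8.9443*I)
T(A, Q) = 4*I*Q*√5 (T(A, Q) = (4*I*√5)*Q = 4*I*Q*√5)
o(y) = -6*√(y + 4*I*√5*y²) (o(y) = -6*√(4*I*y²*√5 + y) = -6*√(4*I*√5*y² + y) = -6*√(y + 4*I*√5*y²))
o(522) - 1*(-134096) = -6*3*√58*√(1 + 4*I*522*√5) - 1*(-134096) = -6*3*√58*√(1 + 2088*I*√5) + 134096 = -6*√(522 + 1089936*I*√5) + 134096 = 134096 - 6*√(522 + 1089936*I*√5)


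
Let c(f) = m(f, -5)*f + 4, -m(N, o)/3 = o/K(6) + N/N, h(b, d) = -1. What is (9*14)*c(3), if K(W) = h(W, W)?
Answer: -6300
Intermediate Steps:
K(W) = -1
m(N, o) = -3 + 3*o (m(N, o) = -3*(o/(-1) + N/N) = -3*(o*(-1) + 1) = -3*(-o + 1) = -3*(1 - o) = -3 + 3*o)
c(f) = 4 - 18*f (c(f) = (-3 + 3*(-5))*f + 4 = (-3 - 15)*f + 4 = -18*f + 4 = 4 - 18*f)
(9*14)*c(3) = (9*14)*(4 - 18*3) = 126*(4 - 54) = 126*(-50) = -6300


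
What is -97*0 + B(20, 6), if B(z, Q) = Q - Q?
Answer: 0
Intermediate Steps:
B(z, Q) = 0
-97*0 + B(20, 6) = -97*0 + 0 = 0 + 0 = 0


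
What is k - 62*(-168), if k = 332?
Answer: 10748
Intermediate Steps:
k - 62*(-168) = 332 - 62*(-168) = 332 + 10416 = 10748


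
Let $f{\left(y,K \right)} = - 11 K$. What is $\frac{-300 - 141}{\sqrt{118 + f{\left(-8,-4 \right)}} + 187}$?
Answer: $- \frac{82467}{34807} + \frac{3969 \sqrt{2}}{34807} \approx -2.208$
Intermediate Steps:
$\frac{-300 - 141}{\sqrt{118 + f{\left(-8,-4 \right)}} + 187} = \frac{-300 - 141}{\sqrt{118 - -44} + 187} = - \frac{441}{\sqrt{118 + 44} + 187} = - \frac{441}{\sqrt{162} + 187} = - \frac{441}{9 \sqrt{2} + 187} = - \frac{441}{187 + 9 \sqrt{2}}$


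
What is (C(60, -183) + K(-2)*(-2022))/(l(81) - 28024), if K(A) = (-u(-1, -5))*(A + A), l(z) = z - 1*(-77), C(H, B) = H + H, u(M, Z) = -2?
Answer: -8148/13933 ≈ -0.58480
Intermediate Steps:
C(H, B) = 2*H
l(z) = 77 + z (l(z) = z + 77 = 77 + z)
K(A) = 4*A (K(A) = (-1*(-2))*(A + A) = 2*(2*A) = 4*A)
(C(60, -183) + K(-2)*(-2022))/(l(81) - 28024) = (2*60 + (4*(-2))*(-2022))/((77 + 81) - 28024) = (120 - 8*(-2022))/(158 - 28024) = (120 + 16176)/(-27866) = 16296*(-1/27866) = -8148/13933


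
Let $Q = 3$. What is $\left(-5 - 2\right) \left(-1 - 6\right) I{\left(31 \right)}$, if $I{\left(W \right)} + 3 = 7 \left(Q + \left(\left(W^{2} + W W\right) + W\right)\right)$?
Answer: $670761$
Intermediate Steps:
$I{\left(W \right)} = 18 + 7 W + 14 W^{2}$ ($I{\left(W \right)} = -3 + 7 \left(3 + \left(\left(W^{2} + W W\right) + W\right)\right) = -3 + 7 \left(3 + \left(\left(W^{2} + W^{2}\right) + W\right)\right) = -3 + 7 \left(3 + \left(2 W^{2} + W\right)\right) = -3 + 7 \left(3 + \left(W + 2 W^{2}\right)\right) = -3 + 7 \left(3 + W + 2 W^{2}\right) = -3 + \left(21 + 7 W + 14 W^{2}\right) = 18 + 7 W + 14 W^{2}$)
$\left(-5 - 2\right) \left(-1 - 6\right) I{\left(31 \right)} = \left(-5 - 2\right) \left(-1 - 6\right) \left(18 + 7 \cdot 31 + 14 \cdot 31^{2}\right) = \left(-7\right) \left(-7\right) \left(18 + 217 + 14 \cdot 961\right) = 49 \left(18 + 217 + 13454\right) = 49 \cdot 13689 = 670761$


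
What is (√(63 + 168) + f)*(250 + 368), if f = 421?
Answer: 260178 + 618*√231 ≈ 2.6957e+5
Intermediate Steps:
(√(63 + 168) + f)*(250 + 368) = (√(63 + 168) + 421)*(250 + 368) = (√231 + 421)*618 = (421 + √231)*618 = 260178 + 618*√231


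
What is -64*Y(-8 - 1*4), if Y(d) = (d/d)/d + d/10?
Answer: 1232/15 ≈ 82.133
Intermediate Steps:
Y(d) = 1/d + d/10 (Y(d) = 1/d + d*(1/10) = 1/d + d/10)
-64*Y(-8 - 1*4) = -64*(1/(-8 - 1*4) + (-8 - 1*4)/10) = -64*(1/(-8 - 4) + (-8 - 4)/10) = -64*(1/(-12) + (1/10)*(-12)) = -64*(-1/12 - 6/5) = -64*(-77/60) = 1232/15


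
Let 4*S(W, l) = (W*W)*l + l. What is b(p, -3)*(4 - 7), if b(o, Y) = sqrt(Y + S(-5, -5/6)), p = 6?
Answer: -I*sqrt(303)/2 ≈ -8.7034*I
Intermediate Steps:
S(W, l) = l/4 + l*W**2/4 (S(W, l) = ((W*W)*l + l)/4 = (W**2*l + l)/4 = (l*W**2 + l)/4 = (l + l*W**2)/4 = l/4 + l*W**2/4)
b(o, Y) = sqrt(-65/12 + Y) (b(o, Y) = sqrt(Y + (-5/6)*(1 + (-5)**2)/4) = sqrt(Y + (-5*1/6)*(1 + 25)/4) = sqrt(Y + (1/4)*(-5/6)*26) = sqrt(Y - 65/12) = sqrt(-65/12 + Y))
b(p, -3)*(4 - 7) = (sqrt(-195 + 36*(-3))/6)*(4 - 7) = (sqrt(-195 - 108)/6)*(-3) = (sqrt(-303)/6)*(-3) = ((I*sqrt(303))/6)*(-3) = (I*sqrt(303)/6)*(-3) = -I*sqrt(303)/2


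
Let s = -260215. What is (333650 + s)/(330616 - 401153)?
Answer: -73435/70537 ≈ -1.0411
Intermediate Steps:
(333650 + s)/(330616 - 401153) = (333650 - 260215)/(330616 - 401153) = 73435/(-70537) = 73435*(-1/70537) = -73435/70537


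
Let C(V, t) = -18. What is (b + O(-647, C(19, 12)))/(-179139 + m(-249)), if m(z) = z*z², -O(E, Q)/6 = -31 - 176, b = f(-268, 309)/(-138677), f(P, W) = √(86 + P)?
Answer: -207/2602898 + I*√182/2165772515676 ≈ -7.9527e-5 + 6.2291e-12*I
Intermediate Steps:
b = -I*√182/138677 (b = √(86 - 268)/(-138677) = √(-182)*(-1/138677) = (I*√182)*(-1/138677) = -I*√182/138677 ≈ -9.7282e-5*I)
O(E, Q) = 1242 (O(E, Q) = -6*(-31 - 176) = -6*(-207) = 1242)
m(z) = z³
(b + O(-647, C(19, 12)))/(-179139 + m(-249)) = (-I*√182/138677 + 1242)/(-179139 + (-249)³) = (1242 - I*√182/138677)/(-179139 - 15438249) = (1242 - I*√182/138677)/(-15617388) = (1242 - I*√182/138677)*(-1/15617388) = -207/2602898 + I*√182/2165772515676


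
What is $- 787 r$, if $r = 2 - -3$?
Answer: $-3935$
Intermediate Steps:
$r = 5$ ($r = 2 + 3 = 5$)
$- 787 r = \left(-787\right) 5 = -3935$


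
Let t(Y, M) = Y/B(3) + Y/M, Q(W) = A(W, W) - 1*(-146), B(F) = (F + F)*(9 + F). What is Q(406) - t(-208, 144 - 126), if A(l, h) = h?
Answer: 5098/9 ≈ 566.44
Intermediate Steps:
B(F) = 2*F*(9 + F) (B(F) = (2*F)*(9 + F) = 2*F*(9 + F))
Q(W) = 146 + W (Q(W) = W - 1*(-146) = W + 146 = 146 + W)
t(Y, M) = Y/72 + Y/M (t(Y, M) = Y/((2*3*(9 + 3))) + Y/M = Y/((2*3*12)) + Y/M = Y/72 + Y/M)
Q(406) - t(-208, 144 - 126) = (146 + 406) - ((1/72)*(-208) - 208/(144 - 126)) = 552 - (-26/9 - 208/18) = 552 - (-26/9 - 208*1/18) = 552 - (-26/9 - 104/9) = 552 - 1*(-130/9) = 552 + 130/9 = 5098/9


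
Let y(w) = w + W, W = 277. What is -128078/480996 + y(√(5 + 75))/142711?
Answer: -9072451783/34321710078 + 4*√5/142711 ≈ -0.26427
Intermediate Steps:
y(w) = 277 + w (y(w) = w + 277 = 277 + w)
-128078/480996 + y(√(5 + 75))/142711 = -128078/480996 + (277 + √(5 + 75))/142711 = -128078*1/480996 + (277 + √80)*(1/142711) = -64039/240498 + (277 + 4*√5)*(1/142711) = -64039/240498 + (277/142711 + 4*√5/142711) = -9072451783/34321710078 + 4*√5/142711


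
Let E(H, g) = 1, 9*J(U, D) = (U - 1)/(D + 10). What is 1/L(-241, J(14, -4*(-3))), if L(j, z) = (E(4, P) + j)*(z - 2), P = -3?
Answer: 33/15320 ≈ 0.0021540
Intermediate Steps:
J(U, D) = (-1 + U)/(9*(10 + D)) (J(U, D) = ((U - 1)/(D + 10))/9 = ((-1 + U)/(10 + D))/9 = (-1 + U)/(9*(10 + D)))
L(j, z) = (1 + j)*(-2 + z) (L(j, z) = (1 + j)*(z - 2) = (1 + j)*(-2 + z))
1/L(-241, J(14, -4*(-3))) = 1/(-2 + (-1 + 14)/(9*(10 - 4*(-3))) - 2*(-241) - 241*(-1 + 14)/(9*(10 - 4*(-3)))) = 1/(-2 + (⅑)*13/(10 + 12) + 482 - 241*13/(9*(10 + 12))) = 1/(-2 + (⅑)*13/22 + 482 - 241*13/(9*22)) = 1/(-2 + (⅑)*(1/22)*13 + 482 - 241*13/(9*22)) = 1/(-2 + 13/198 + 482 - 241*13/198) = 1/(-2 + 13/198 + 482 - 3133/198) = 1/(15320/33) = 33/15320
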